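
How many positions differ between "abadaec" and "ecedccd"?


Comparing "abadaec" and "ecedccd" position by position:
  Position 0: 'a' vs 'e' => DIFFER
  Position 1: 'b' vs 'c' => DIFFER
  Position 2: 'a' vs 'e' => DIFFER
  Position 3: 'd' vs 'd' => same
  Position 4: 'a' vs 'c' => DIFFER
  Position 5: 'e' vs 'c' => DIFFER
  Position 6: 'c' vs 'd' => DIFFER
Positions that differ: 6

6


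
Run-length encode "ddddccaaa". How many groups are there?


Input: ddddccaaa
Scanning for consecutive runs:
  Group 1: 'd' x 4 (positions 0-3)
  Group 2: 'c' x 2 (positions 4-5)
  Group 3: 'a' x 3 (positions 6-8)
Total groups: 3

3


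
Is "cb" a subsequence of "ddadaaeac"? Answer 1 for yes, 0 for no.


Check if "cb" is a subsequence of "ddadaaeac"
Greedy scan:
  Position 0 ('d'): no match needed
  Position 1 ('d'): no match needed
  Position 2 ('a'): no match needed
  Position 3 ('d'): no match needed
  Position 4 ('a'): no match needed
  Position 5 ('a'): no match needed
  Position 6 ('e'): no match needed
  Position 7 ('a'): no match needed
  Position 8 ('c'): matches sub[0] = 'c'
Only matched 1/2 characters => not a subsequence

0


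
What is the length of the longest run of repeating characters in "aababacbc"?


Input: "aababacbc"
Scanning for longest run:
  Position 1 ('a'): continues run of 'a', length=2
  Position 2 ('b'): new char, reset run to 1
  Position 3 ('a'): new char, reset run to 1
  Position 4 ('b'): new char, reset run to 1
  Position 5 ('a'): new char, reset run to 1
  Position 6 ('c'): new char, reset run to 1
  Position 7 ('b'): new char, reset run to 1
  Position 8 ('c'): new char, reset run to 1
Longest run: 'a' with length 2

2


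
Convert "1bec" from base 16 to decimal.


Input: "1bec" in base 16
Positional expansion:
  Digit '1' (value 1) x 16^3 = 4096
  Digit 'b' (value 11) x 16^2 = 2816
  Digit 'e' (value 14) x 16^1 = 224
  Digit 'c' (value 12) x 16^0 = 12
Sum = 7148

7148


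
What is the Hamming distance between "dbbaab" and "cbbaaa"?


Comparing "dbbaab" and "cbbaaa" position by position:
  Position 0: 'd' vs 'c' => differ
  Position 1: 'b' vs 'b' => same
  Position 2: 'b' vs 'b' => same
  Position 3: 'a' vs 'a' => same
  Position 4: 'a' vs 'a' => same
  Position 5: 'b' vs 'a' => differ
Total differences (Hamming distance): 2

2


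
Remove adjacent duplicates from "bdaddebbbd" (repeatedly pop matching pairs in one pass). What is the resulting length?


Input: bdaddebbbd
Stack-based adjacent duplicate removal:
  Read 'b': push. Stack: b
  Read 'd': push. Stack: bd
  Read 'a': push. Stack: bda
  Read 'd': push. Stack: bdad
  Read 'd': matches stack top 'd' => pop. Stack: bda
  Read 'e': push. Stack: bdae
  Read 'b': push. Stack: bdaeb
  Read 'b': matches stack top 'b' => pop. Stack: bdae
  Read 'b': push. Stack: bdaeb
  Read 'd': push. Stack: bdaebd
Final stack: "bdaebd" (length 6)

6


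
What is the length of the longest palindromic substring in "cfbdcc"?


Input: "cfbdcc"
Checking substrings for palindromes:
  [4:6] "cc" (len 2) => palindrome
Longest palindromic substring: "cc" with length 2

2


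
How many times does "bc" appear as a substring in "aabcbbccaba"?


Searching for "bc" in "aabcbbccaba"
Scanning each position:
  Position 0: "aa" => no
  Position 1: "ab" => no
  Position 2: "bc" => MATCH
  Position 3: "cb" => no
  Position 4: "bb" => no
  Position 5: "bc" => MATCH
  Position 6: "cc" => no
  Position 7: "ca" => no
  Position 8: "ab" => no
  Position 9: "ba" => no
Total occurrences: 2

2


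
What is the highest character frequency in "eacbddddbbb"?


Input: eacbddddbbb
Character counts:
  'a': 1
  'b': 4
  'c': 1
  'd': 4
  'e': 1
Maximum frequency: 4

4


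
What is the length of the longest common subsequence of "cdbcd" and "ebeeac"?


LCS of "cdbcd" and "ebeeac"
DP table:
           e    b    e    e    a    c
      0    0    0    0    0    0    0
  c   0    0    0    0    0    0    1
  d   0    0    0    0    0    0    1
  b   0    0    1    1    1    1    1
  c   0    0    1    1    1    1    2
  d   0    0    1    1    1    1    2
LCS length = dp[5][6] = 2

2


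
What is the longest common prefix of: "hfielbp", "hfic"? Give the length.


Words: hfielbp, hfic
  Position 0: all 'h' => match
  Position 1: all 'f' => match
  Position 2: all 'i' => match
  Position 3: ('e', 'c') => mismatch, stop
LCP = "hfi" (length 3)

3


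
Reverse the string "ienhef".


Input: ienhef
Reading characters right to left:
  Position 5: 'f'
  Position 4: 'e'
  Position 3: 'h'
  Position 2: 'n'
  Position 1: 'e'
  Position 0: 'i'
Reversed: fehnei

fehnei


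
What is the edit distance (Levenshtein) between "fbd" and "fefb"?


Computing edit distance: "fbd" -> "fefb"
DP table:
           f    e    f    b
      0    1    2    3    4
  f   1    0    1    2    3
  b   2    1    1    2    2
  d   3    2    2    2    3
Edit distance = dp[3][4] = 3

3


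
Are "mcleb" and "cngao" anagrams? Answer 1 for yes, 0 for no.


Strings: "mcleb", "cngao"
Sorted first:  bcelm
Sorted second: acgno
Differ at position 0: 'b' vs 'a' => not anagrams

0


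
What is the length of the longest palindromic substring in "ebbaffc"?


Input: "ebbaffc"
Checking substrings for palindromes:
  [1:3] "bb" (len 2) => palindrome
  [4:6] "ff" (len 2) => palindrome
Longest palindromic substring: "bb" with length 2

2


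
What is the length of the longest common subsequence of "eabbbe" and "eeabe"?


LCS of "eabbbe" and "eeabe"
DP table:
           e    e    a    b    e
      0    0    0    0    0    0
  e   0    1    1    1    1    1
  a   0    1    1    2    2    2
  b   0    1    1    2    3    3
  b   0    1    1    2    3    3
  b   0    1    1    2    3    3
  e   0    1    2    2    3    4
LCS length = dp[6][5] = 4

4


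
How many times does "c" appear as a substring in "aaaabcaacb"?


Searching for "c" in "aaaabcaacb"
Scanning each position:
  Position 0: "a" => no
  Position 1: "a" => no
  Position 2: "a" => no
  Position 3: "a" => no
  Position 4: "b" => no
  Position 5: "c" => MATCH
  Position 6: "a" => no
  Position 7: "a" => no
  Position 8: "c" => MATCH
  Position 9: "b" => no
Total occurrences: 2

2


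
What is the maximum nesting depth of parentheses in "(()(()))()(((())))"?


Input: "(()(()))()(((())))"
Tracking depth:
  Position 0 '(': depth becomes 1
  Position 1 '(': depth becomes 2
  Position 2 ')': depth becomes 1
  Position 3 '(': depth becomes 2
  Position 4 '(': depth becomes 3
  Position 5 ')': depth becomes 2
  Position 6 ')': depth becomes 1
  Position 7 ')': depth becomes 0
  Position 8 '(': depth becomes 1
  Position 9 ')': depth becomes 0
  Position 10 '(': depth becomes 1
  Position 11 '(': depth becomes 2
  Position 12 '(': depth becomes 3
  Position 13 '(': depth becomes 4
  Position 14 ')': depth becomes 3
  Position 15 ')': depth becomes 2
  Position 16 ')': depth becomes 1
  Position 17 ')': depth becomes 0
Maximum depth reached: 4

4


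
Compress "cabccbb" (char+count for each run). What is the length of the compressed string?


Input: cabccbb
Runs:
  'c' x 1 => "c1"
  'a' x 1 => "a1"
  'b' x 1 => "b1"
  'c' x 2 => "c2"
  'b' x 2 => "b2"
Compressed: "c1a1b1c2b2"
Compressed length: 10

10


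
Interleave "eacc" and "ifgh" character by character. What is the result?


Interleaving "eacc" and "ifgh":
  Position 0: 'e' from first, 'i' from second => "ei"
  Position 1: 'a' from first, 'f' from second => "af"
  Position 2: 'c' from first, 'g' from second => "cg"
  Position 3: 'c' from first, 'h' from second => "ch"
Result: eiafcgch

eiafcgch


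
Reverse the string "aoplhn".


Input: aoplhn
Reading characters right to left:
  Position 5: 'n'
  Position 4: 'h'
  Position 3: 'l'
  Position 2: 'p'
  Position 1: 'o'
  Position 0: 'a'
Reversed: nhlpoa

nhlpoa


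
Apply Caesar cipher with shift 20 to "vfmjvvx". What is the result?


Caesar cipher: shift "vfmjvvx" by 20
  'v' (pos 21) + 20 = pos 15 = 'p'
  'f' (pos 5) + 20 = pos 25 = 'z'
  'm' (pos 12) + 20 = pos 6 = 'g'
  'j' (pos 9) + 20 = pos 3 = 'd'
  'v' (pos 21) + 20 = pos 15 = 'p'
  'v' (pos 21) + 20 = pos 15 = 'p'
  'x' (pos 23) + 20 = pos 17 = 'r'
Result: pzgdppr

pzgdppr


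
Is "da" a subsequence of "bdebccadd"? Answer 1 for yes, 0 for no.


Check if "da" is a subsequence of "bdebccadd"
Greedy scan:
  Position 0 ('b'): no match needed
  Position 1 ('d'): matches sub[0] = 'd'
  Position 2 ('e'): no match needed
  Position 3 ('b'): no match needed
  Position 4 ('c'): no match needed
  Position 5 ('c'): no match needed
  Position 6 ('a'): matches sub[1] = 'a'
  Position 7 ('d'): no match needed
  Position 8 ('d'): no match needed
All 2 characters matched => is a subsequence

1


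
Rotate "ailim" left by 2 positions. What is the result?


Input: "ailim", rotate left by 2
First 2 characters: "ai"
Remaining characters: "lim"
Concatenate remaining + first: "lim" + "ai" = "limai"

limai


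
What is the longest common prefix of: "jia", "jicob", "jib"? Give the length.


Words: jia, jicob, jib
  Position 0: all 'j' => match
  Position 1: all 'i' => match
  Position 2: ('a', 'c', 'b') => mismatch, stop
LCP = "ji" (length 2)

2


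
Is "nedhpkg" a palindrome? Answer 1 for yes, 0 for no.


Input: nedhpkg
Reversed: gkphden
  Compare pos 0 ('n') with pos 6 ('g'): MISMATCH
  Compare pos 1 ('e') with pos 5 ('k'): MISMATCH
  Compare pos 2 ('d') with pos 4 ('p'): MISMATCH
Result: not a palindrome

0


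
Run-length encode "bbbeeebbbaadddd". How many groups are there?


Input: bbbeeebbbaadddd
Scanning for consecutive runs:
  Group 1: 'b' x 3 (positions 0-2)
  Group 2: 'e' x 3 (positions 3-5)
  Group 3: 'b' x 3 (positions 6-8)
  Group 4: 'a' x 2 (positions 9-10)
  Group 5: 'd' x 4 (positions 11-14)
Total groups: 5

5


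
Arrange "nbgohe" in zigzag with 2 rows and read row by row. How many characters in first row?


Zigzag "nbgohe" into 2 rows:
Placing characters:
  'n' => row 0
  'b' => row 1
  'g' => row 0
  'o' => row 1
  'h' => row 0
  'e' => row 1
Rows:
  Row 0: "ngh"
  Row 1: "boe"
First row length: 3

3


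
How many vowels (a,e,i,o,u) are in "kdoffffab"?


Input: kdoffffab
Checking each character:
  'k' at position 0: consonant
  'd' at position 1: consonant
  'o' at position 2: vowel (running total: 1)
  'f' at position 3: consonant
  'f' at position 4: consonant
  'f' at position 5: consonant
  'f' at position 6: consonant
  'a' at position 7: vowel (running total: 2)
  'b' at position 8: consonant
Total vowels: 2

2


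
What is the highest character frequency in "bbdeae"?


Input: bbdeae
Character counts:
  'a': 1
  'b': 2
  'd': 1
  'e': 2
Maximum frequency: 2

2


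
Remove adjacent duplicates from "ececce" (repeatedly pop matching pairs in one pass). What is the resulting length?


Input: ececce
Stack-based adjacent duplicate removal:
  Read 'e': push. Stack: e
  Read 'c': push. Stack: ec
  Read 'e': push. Stack: ece
  Read 'c': push. Stack: ecec
  Read 'c': matches stack top 'c' => pop. Stack: ece
  Read 'e': matches stack top 'e' => pop. Stack: ec
Final stack: "ec" (length 2)

2


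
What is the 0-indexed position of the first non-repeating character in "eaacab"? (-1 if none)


Input: eaacab
Character frequencies:
  'a': 3
  'b': 1
  'c': 1
  'e': 1
Scanning left to right for freq == 1:
  Position 0 ('e'): unique! => answer = 0

0


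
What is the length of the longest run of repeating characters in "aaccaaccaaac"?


Input: "aaccaaccaaac"
Scanning for longest run:
  Position 1 ('a'): continues run of 'a', length=2
  Position 2 ('c'): new char, reset run to 1
  Position 3 ('c'): continues run of 'c', length=2
  Position 4 ('a'): new char, reset run to 1
  Position 5 ('a'): continues run of 'a', length=2
  Position 6 ('c'): new char, reset run to 1
  Position 7 ('c'): continues run of 'c', length=2
  Position 8 ('a'): new char, reset run to 1
  Position 9 ('a'): continues run of 'a', length=2
  Position 10 ('a'): continues run of 'a', length=3
  Position 11 ('c'): new char, reset run to 1
Longest run: 'a' with length 3

3


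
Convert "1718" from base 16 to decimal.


Input: "1718" in base 16
Positional expansion:
  Digit '1' (value 1) x 16^3 = 4096
  Digit '7' (value 7) x 16^2 = 1792
  Digit '1' (value 1) x 16^1 = 16
  Digit '8' (value 8) x 16^0 = 8
Sum = 5912

5912


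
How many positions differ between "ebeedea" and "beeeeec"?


Comparing "ebeedea" and "beeeeec" position by position:
  Position 0: 'e' vs 'b' => DIFFER
  Position 1: 'b' vs 'e' => DIFFER
  Position 2: 'e' vs 'e' => same
  Position 3: 'e' vs 'e' => same
  Position 4: 'd' vs 'e' => DIFFER
  Position 5: 'e' vs 'e' => same
  Position 6: 'a' vs 'c' => DIFFER
Positions that differ: 4

4


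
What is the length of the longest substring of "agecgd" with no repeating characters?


Input: "agecgd"
Sliding window (track last position of each char):
  Position 0 ('a'): window [0,0] length 1 -- new best
  Position 1 ('g'): window [0,1] length 2 -- new best
  Position 2 ('e'): window [0,2] length 3 -- new best
  Position 3 ('c'): window [0,3] length 4 -- new best
  Position 4 ('g'): repeat (last at 1), move window start to 2
  Position 4 ('g'): window [2,4] length 3
  Position 5 ('d'): window [2,5] length 4
Longest substring with no repeats: "agec" with length 4

4


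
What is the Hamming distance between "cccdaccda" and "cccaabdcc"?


Comparing "cccdaccda" and "cccaabdcc" position by position:
  Position 0: 'c' vs 'c' => same
  Position 1: 'c' vs 'c' => same
  Position 2: 'c' vs 'c' => same
  Position 3: 'd' vs 'a' => differ
  Position 4: 'a' vs 'a' => same
  Position 5: 'c' vs 'b' => differ
  Position 6: 'c' vs 'd' => differ
  Position 7: 'd' vs 'c' => differ
  Position 8: 'a' vs 'c' => differ
Total differences (Hamming distance): 5

5


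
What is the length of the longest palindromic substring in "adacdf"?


Input: "adacdf"
Checking substrings for palindromes:
  [0:3] "ada" (len 3) => palindrome
Longest palindromic substring: "ada" with length 3

3


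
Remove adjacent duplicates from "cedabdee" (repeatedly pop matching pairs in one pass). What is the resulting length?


Input: cedabdee
Stack-based adjacent duplicate removal:
  Read 'c': push. Stack: c
  Read 'e': push. Stack: ce
  Read 'd': push. Stack: ced
  Read 'a': push. Stack: ceda
  Read 'b': push. Stack: cedab
  Read 'd': push. Stack: cedabd
  Read 'e': push. Stack: cedabde
  Read 'e': matches stack top 'e' => pop. Stack: cedabd
Final stack: "cedabd" (length 6)

6


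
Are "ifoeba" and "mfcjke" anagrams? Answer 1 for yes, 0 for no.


Strings: "ifoeba", "mfcjke"
Sorted first:  abefio
Sorted second: cefjkm
Differ at position 0: 'a' vs 'c' => not anagrams

0


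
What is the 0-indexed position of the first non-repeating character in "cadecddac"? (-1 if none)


Input: cadecddac
Character frequencies:
  'a': 2
  'c': 3
  'd': 3
  'e': 1
Scanning left to right for freq == 1:
  Position 0 ('c'): freq=3, skip
  Position 1 ('a'): freq=2, skip
  Position 2 ('d'): freq=3, skip
  Position 3 ('e'): unique! => answer = 3

3


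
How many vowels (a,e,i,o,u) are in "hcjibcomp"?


Input: hcjibcomp
Checking each character:
  'h' at position 0: consonant
  'c' at position 1: consonant
  'j' at position 2: consonant
  'i' at position 3: vowel (running total: 1)
  'b' at position 4: consonant
  'c' at position 5: consonant
  'o' at position 6: vowel (running total: 2)
  'm' at position 7: consonant
  'p' at position 8: consonant
Total vowels: 2

2


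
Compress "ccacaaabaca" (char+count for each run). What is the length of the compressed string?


Input: ccacaaabaca
Runs:
  'c' x 2 => "c2"
  'a' x 1 => "a1"
  'c' x 1 => "c1"
  'a' x 3 => "a3"
  'b' x 1 => "b1"
  'a' x 1 => "a1"
  'c' x 1 => "c1"
  'a' x 1 => "a1"
Compressed: "c2a1c1a3b1a1c1a1"
Compressed length: 16

16


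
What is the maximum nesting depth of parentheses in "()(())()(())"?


Input: "()(())()(())"
Tracking depth:
  Position 0 '(': depth becomes 1
  Position 1 ')': depth becomes 0
  Position 2 '(': depth becomes 1
  Position 3 '(': depth becomes 2
  Position 4 ')': depth becomes 1
  Position 5 ')': depth becomes 0
  Position 6 '(': depth becomes 1
  Position 7 ')': depth becomes 0
  Position 8 '(': depth becomes 1
  Position 9 '(': depth becomes 2
  Position 10 ')': depth becomes 1
  Position 11 ')': depth becomes 0
Maximum depth reached: 2

2


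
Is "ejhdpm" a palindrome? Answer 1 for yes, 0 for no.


Input: ejhdpm
Reversed: mpdhje
  Compare pos 0 ('e') with pos 5 ('m'): MISMATCH
  Compare pos 1 ('j') with pos 4 ('p'): MISMATCH
  Compare pos 2 ('h') with pos 3 ('d'): MISMATCH
Result: not a palindrome

0


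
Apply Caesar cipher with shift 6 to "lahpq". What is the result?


Caesar cipher: shift "lahpq" by 6
  'l' (pos 11) + 6 = pos 17 = 'r'
  'a' (pos 0) + 6 = pos 6 = 'g'
  'h' (pos 7) + 6 = pos 13 = 'n'
  'p' (pos 15) + 6 = pos 21 = 'v'
  'q' (pos 16) + 6 = pos 22 = 'w'
Result: rgnvw

rgnvw


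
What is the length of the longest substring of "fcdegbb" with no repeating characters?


Input: "fcdegbb"
Sliding window (track last position of each char):
  Position 0 ('f'): window [0,0] length 1 -- new best
  Position 1 ('c'): window [0,1] length 2 -- new best
  Position 2 ('d'): window [0,2] length 3 -- new best
  Position 3 ('e'): window [0,3] length 4 -- new best
  Position 4 ('g'): window [0,4] length 5 -- new best
  Position 5 ('b'): window [0,5] length 6 -- new best
  Position 6 ('b'): repeat (last at 5), move window start to 6
  Position 6 ('b'): window [6,6] length 1
Longest substring with no repeats: "fcdegb" with length 6

6


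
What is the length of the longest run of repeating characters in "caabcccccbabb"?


Input: "caabcccccbabb"
Scanning for longest run:
  Position 1 ('a'): new char, reset run to 1
  Position 2 ('a'): continues run of 'a', length=2
  Position 3 ('b'): new char, reset run to 1
  Position 4 ('c'): new char, reset run to 1
  Position 5 ('c'): continues run of 'c', length=2
  Position 6 ('c'): continues run of 'c', length=3
  Position 7 ('c'): continues run of 'c', length=4
  Position 8 ('c'): continues run of 'c', length=5
  Position 9 ('b'): new char, reset run to 1
  Position 10 ('a'): new char, reset run to 1
  Position 11 ('b'): new char, reset run to 1
  Position 12 ('b'): continues run of 'b', length=2
Longest run: 'c' with length 5

5


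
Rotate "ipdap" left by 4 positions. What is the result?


Input: "ipdap", rotate left by 4
First 4 characters: "ipda"
Remaining characters: "p"
Concatenate remaining + first: "p" + "ipda" = "pipda"

pipda


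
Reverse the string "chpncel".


Input: chpncel
Reading characters right to left:
  Position 6: 'l'
  Position 5: 'e'
  Position 4: 'c'
  Position 3: 'n'
  Position 2: 'p'
  Position 1: 'h'
  Position 0: 'c'
Reversed: lecnphc

lecnphc


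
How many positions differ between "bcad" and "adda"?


Comparing "bcad" and "adda" position by position:
  Position 0: 'b' vs 'a' => DIFFER
  Position 1: 'c' vs 'd' => DIFFER
  Position 2: 'a' vs 'd' => DIFFER
  Position 3: 'd' vs 'a' => DIFFER
Positions that differ: 4

4


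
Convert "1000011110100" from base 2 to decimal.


Input: "1000011110100" in base 2
Positional expansion:
  Digit '1' (value 1) x 2^12 = 4096
  Digit '0' (value 0) x 2^11 = 0
  Digit '0' (value 0) x 2^10 = 0
  Digit '0' (value 0) x 2^9 = 0
  Digit '0' (value 0) x 2^8 = 0
  Digit '1' (value 1) x 2^7 = 128
  Digit '1' (value 1) x 2^6 = 64
  Digit '1' (value 1) x 2^5 = 32
  Digit '1' (value 1) x 2^4 = 16
  Digit '0' (value 0) x 2^3 = 0
  Digit '1' (value 1) x 2^2 = 4
  Digit '0' (value 0) x 2^1 = 0
  Digit '0' (value 0) x 2^0 = 0
Sum = 4340

4340


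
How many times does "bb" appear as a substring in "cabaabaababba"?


Searching for "bb" in "cabaabaababba"
Scanning each position:
  Position 0: "ca" => no
  Position 1: "ab" => no
  Position 2: "ba" => no
  Position 3: "aa" => no
  Position 4: "ab" => no
  Position 5: "ba" => no
  Position 6: "aa" => no
  Position 7: "ab" => no
  Position 8: "ba" => no
  Position 9: "ab" => no
  Position 10: "bb" => MATCH
  Position 11: "ba" => no
Total occurrences: 1

1


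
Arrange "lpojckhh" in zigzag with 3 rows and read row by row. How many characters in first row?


Zigzag "lpojckhh" into 3 rows:
Placing characters:
  'l' => row 0
  'p' => row 1
  'o' => row 2
  'j' => row 1
  'c' => row 0
  'k' => row 1
  'h' => row 2
  'h' => row 1
Rows:
  Row 0: "lc"
  Row 1: "pjkh"
  Row 2: "oh"
First row length: 2

2


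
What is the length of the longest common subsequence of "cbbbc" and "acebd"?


LCS of "cbbbc" and "acebd"
DP table:
           a    c    e    b    d
      0    0    0    0    0    0
  c   0    0    1    1    1    1
  b   0    0    1    1    2    2
  b   0    0    1    1    2    2
  b   0    0    1    1    2    2
  c   0    0    1    1    2    2
LCS length = dp[5][5] = 2

2


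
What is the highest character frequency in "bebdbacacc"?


Input: bebdbacacc
Character counts:
  'a': 2
  'b': 3
  'c': 3
  'd': 1
  'e': 1
Maximum frequency: 3

3


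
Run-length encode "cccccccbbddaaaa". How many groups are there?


Input: cccccccbbddaaaa
Scanning for consecutive runs:
  Group 1: 'c' x 7 (positions 0-6)
  Group 2: 'b' x 2 (positions 7-8)
  Group 3: 'd' x 2 (positions 9-10)
  Group 4: 'a' x 4 (positions 11-14)
Total groups: 4

4


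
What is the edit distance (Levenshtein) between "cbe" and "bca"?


Computing edit distance: "cbe" -> "bca"
DP table:
           b    c    a
      0    1    2    3
  c   1    1    1    2
  b   2    1    2    2
  e   3    2    2    3
Edit distance = dp[3][3] = 3

3


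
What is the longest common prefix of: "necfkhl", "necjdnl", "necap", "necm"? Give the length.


Words: necfkhl, necjdnl, necap, necm
  Position 0: all 'n' => match
  Position 1: all 'e' => match
  Position 2: all 'c' => match
  Position 3: ('f', 'j', 'a', 'm') => mismatch, stop
LCP = "nec" (length 3)

3


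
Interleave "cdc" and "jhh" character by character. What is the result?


Interleaving "cdc" and "jhh":
  Position 0: 'c' from first, 'j' from second => "cj"
  Position 1: 'd' from first, 'h' from second => "dh"
  Position 2: 'c' from first, 'h' from second => "ch"
Result: cjdhch

cjdhch


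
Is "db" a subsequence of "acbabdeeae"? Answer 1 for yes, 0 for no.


Check if "db" is a subsequence of "acbabdeeae"
Greedy scan:
  Position 0 ('a'): no match needed
  Position 1 ('c'): no match needed
  Position 2 ('b'): no match needed
  Position 3 ('a'): no match needed
  Position 4 ('b'): no match needed
  Position 5 ('d'): matches sub[0] = 'd'
  Position 6 ('e'): no match needed
  Position 7 ('e'): no match needed
  Position 8 ('a'): no match needed
  Position 9 ('e'): no match needed
Only matched 1/2 characters => not a subsequence

0


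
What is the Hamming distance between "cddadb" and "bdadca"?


Comparing "cddadb" and "bdadca" position by position:
  Position 0: 'c' vs 'b' => differ
  Position 1: 'd' vs 'd' => same
  Position 2: 'd' vs 'a' => differ
  Position 3: 'a' vs 'd' => differ
  Position 4: 'd' vs 'c' => differ
  Position 5: 'b' vs 'a' => differ
Total differences (Hamming distance): 5

5


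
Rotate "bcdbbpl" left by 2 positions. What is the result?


Input: "bcdbbpl", rotate left by 2
First 2 characters: "bc"
Remaining characters: "dbbpl"
Concatenate remaining + first: "dbbpl" + "bc" = "dbbplbc"

dbbplbc


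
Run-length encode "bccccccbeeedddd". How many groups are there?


Input: bccccccbeeedddd
Scanning for consecutive runs:
  Group 1: 'b' x 1 (positions 0-0)
  Group 2: 'c' x 6 (positions 1-6)
  Group 3: 'b' x 1 (positions 7-7)
  Group 4: 'e' x 3 (positions 8-10)
  Group 5: 'd' x 4 (positions 11-14)
Total groups: 5

5


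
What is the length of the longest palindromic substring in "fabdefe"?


Input: "fabdefe"
Checking substrings for palindromes:
  [4:7] "efe" (len 3) => palindrome
Longest palindromic substring: "efe" with length 3

3


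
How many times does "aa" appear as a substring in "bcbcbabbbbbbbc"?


Searching for "aa" in "bcbcbabbbbbbbc"
Scanning each position:
  Position 0: "bc" => no
  Position 1: "cb" => no
  Position 2: "bc" => no
  Position 3: "cb" => no
  Position 4: "ba" => no
  Position 5: "ab" => no
  Position 6: "bb" => no
  Position 7: "bb" => no
  Position 8: "bb" => no
  Position 9: "bb" => no
  Position 10: "bb" => no
  Position 11: "bb" => no
  Position 12: "bc" => no
Total occurrences: 0

0


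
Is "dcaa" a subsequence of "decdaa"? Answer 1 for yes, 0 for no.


Check if "dcaa" is a subsequence of "decdaa"
Greedy scan:
  Position 0 ('d'): matches sub[0] = 'd'
  Position 1 ('e'): no match needed
  Position 2 ('c'): matches sub[1] = 'c'
  Position 3 ('d'): no match needed
  Position 4 ('a'): matches sub[2] = 'a'
  Position 5 ('a'): matches sub[3] = 'a'
All 4 characters matched => is a subsequence

1


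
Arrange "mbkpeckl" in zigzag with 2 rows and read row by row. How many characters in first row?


Zigzag "mbkpeckl" into 2 rows:
Placing characters:
  'm' => row 0
  'b' => row 1
  'k' => row 0
  'p' => row 1
  'e' => row 0
  'c' => row 1
  'k' => row 0
  'l' => row 1
Rows:
  Row 0: "mkek"
  Row 1: "bpcl"
First row length: 4

4


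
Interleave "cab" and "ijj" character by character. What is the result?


Interleaving "cab" and "ijj":
  Position 0: 'c' from first, 'i' from second => "ci"
  Position 1: 'a' from first, 'j' from second => "aj"
  Position 2: 'b' from first, 'j' from second => "bj"
Result: ciajbj

ciajbj


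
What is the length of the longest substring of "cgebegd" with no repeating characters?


Input: "cgebegd"
Sliding window (track last position of each char):
  Position 0 ('c'): window [0,0] length 1 -- new best
  Position 1 ('g'): window [0,1] length 2 -- new best
  Position 2 ('e'): window [0,2] length 3 -- new best
  Position 3 ('b'): window [0,3] length 4 -- new best
  Position 4 ('e'): repeat (last at 2), move window start to 3
  Position 4 ('e'): window [3,4] length 2
  Position 5 ('g'): window [3,5] length 3
  Position 6 ('d'): window [3,6] length 4
Longest substring with no repeats: "cgeb" with length 4

4


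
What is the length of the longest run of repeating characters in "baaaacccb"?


Input: "baaaacccb"
Scanning for longest run:
  Position 1 ('a'): new char, reset run to 1
  Position 2 ('a'): continues run of 'a', length=2
  Position 3 ('a'): continues run of 'a', length=3
  Position 4 ('a'): continues run of 'a', length=4
  Position 5 ('c'): new char, reset run to 1
  Position 6 ('c'): continues run of 'c', length=2
  Position 7 ('c'): continues run of 'c', length=3
  Position 8 ('b'): new char, reset run to 1
Longest run: 'a' with length 4

4


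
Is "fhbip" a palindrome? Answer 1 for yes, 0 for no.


Input: fhbip
Reversed: pibhf
  Compare pos 0 ('f') with pos 4 ('p'): MISMATCH
  Compare pos 1 ('h') with pos 3 ('i'): MISMATCH
Result: not a palindrome

0


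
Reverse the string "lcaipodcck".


Input: lcaipodcck
Reading characters right to left:
  Position 9: 'k'
  Position 8: 'c'
  Position 7: 'c'
  Position 6: 'd'
  Position 5: 'o'
  Position 4: 'p'
  Position 3: 'i'
  Position 2: 'a'
  Position 1: 'c'
  Position 0: 'l'
Reversed: kccdopiacl

kccdopiacl


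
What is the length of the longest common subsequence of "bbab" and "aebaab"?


LCS of "bbab" and "aebaab"
DP table:
           a    e    b    a    a    b
      0    0    0    0    0    0    0
  b   0    0    0    1    1    1    1
  b   0    0    0    1    1    1    2
  a   0    1    1    1    2    2    2
  b   0    1    1    2    2    2    3
LCS length = dp[4][6] = 3

3


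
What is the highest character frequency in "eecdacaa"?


Input: eecdacaa
Character counts:
  'a': 3
  'c': 2
  'd': 1
  'e': 2
Maximum frequency: 3

3


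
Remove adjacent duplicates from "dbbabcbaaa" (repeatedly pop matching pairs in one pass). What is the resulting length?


Input: dbbabcbaaa
Stack-based adjacent duplicate removal:
  Read 'd': push. Stack: d
  Read 'b': push. Stack: db
  Read 'b': matches stack top 'b' => pop. Stack: d
  Read 'a': push. Stack: da
  Read 'b': push. Stack: dab
  Read 'c': push. Stack: dabc
  Read 'b': push. Stack: dabcb
  Read 'a': push. Stack: dabcba
  Read 'a': matches stack top 'a' => pop. Stack: dabcb
  Read 'a': push. Stack: dabcba
Final stack: "dabcba" (length 6)

6


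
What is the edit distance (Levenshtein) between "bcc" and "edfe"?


Computing edit distance: "bcc" -> "edfe"
DP table:
           e    d    f    e
      0    1    2    3    4
  b   1    1    2    3    4
  c   2    2    2    3    4
  c   3    3    3    3    4
Edit distance = dp[3][4] = 4

4


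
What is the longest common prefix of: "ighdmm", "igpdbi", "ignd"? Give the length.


Words: ighdmm, igpdbi, ignd
  Position 0: all 'i' => match
  Position 1: all 'g' => match
  Position 2: ('h', 'p', 'n') => mismatch, stop
LCP = "ig" (length 2)

2


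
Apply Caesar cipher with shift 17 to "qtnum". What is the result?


Caesar cipher: shift "qtnum" by 17
  'q' (pos 16) + 17 = pos 7 = 'h'
  't' (pos 19) + 17 = pos 10 = 'k'
  'n' (pos 13) + 17 = pos 4 = 'e'
  'u' (pos 20) + 17 = pos 11 = 'l'
  'm' (pos 12) + 17 = pos 3 = 'd'
Result: hkeld

hkeld


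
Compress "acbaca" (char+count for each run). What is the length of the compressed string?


Input: acbaca
Runs:
  'a' x 1 => "a1"
  'c' x 1 => "c1"
  'b' x 1 => "b1"
  'a' x 1 => "a1"
  'c' x 1 => "c1"
  'a' x 1 => "a1"
Compressed: "a1c1b1a1c1a1"
Compressed length: 12

12


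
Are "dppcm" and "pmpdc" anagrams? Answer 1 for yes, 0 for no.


Strings: "dppcm", "pmpdc"
Sorted first:  cdmpp
Sorted second: cdmpp
Sorted forms match => anagrams

1


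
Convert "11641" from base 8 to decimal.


Input: "11641" in base 8
Positional expansion:
  Digit '1' (value 1) x 8^4 = 4096
  Digit '1' (value 1) x 8^3 = 512
  Digit '6' (value 6) x 8^2 = 384
  Digit '4' (value 4) x 8^1 = 32
  Digit '1' (value 1) x 8^0 = 1
Sum = 5025

5025


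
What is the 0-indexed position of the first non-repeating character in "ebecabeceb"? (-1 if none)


Input: ebecabeceb
Character frequencies:
  'a': 1
  'b': 3
  'c': 2
  'e': 4
Scanning left to right for freq == 1:
  Position 0 ('e'): freq=4, skip
  Position 1 ('b'): freq=3, skip
  Position 2 ('e'): freq=4, skip
  Position 3 ('c'): freq=2, skip
  Position 4 ('a'): unique! => answer = 4

4


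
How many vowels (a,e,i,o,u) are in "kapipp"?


Input: kapipp
Checking each character:
  'k' at position 0: consonant
  'a' at position 1: vowel (running total: 1)
  'p' at position 2: consonant
  'i' at position 3: vowel (running total: 2)
  'p' at position 4: consonant
  'p' at position 5: consonant
Total vowels: 2

2


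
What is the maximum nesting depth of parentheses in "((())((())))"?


Input: "((())((())))"
Tracking depth:
  Position 0 '(': depth becomes 1
  Position 1 '(': depth becomes 2
  Position 2 '(': depth becomes 3
  Position 3 ')': depth becomes 2
  Position 4 ')': depth becomes 1
  Position 5 '(': depth becomes 2
  Position 6 '(': depth becomes 3
  Position 7 '(': depth becomes 4
  Position 8 ')': depth becomes 3
  Position 9 ')': depth becomes 2
  Position 10 ')': depth becomes 1
  Position 11 ')': depth becomes 0
Maximum depth reached: 4

4


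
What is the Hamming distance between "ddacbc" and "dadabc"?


Comparing "ddacbc" and "dadabc" position by position:
  Position 0: 'd' vs 'd' => same
  Position 1: 'd' vs 'a' => differ
  Position 2: 'a' vs 'd' => differ
  Position 3: 'c' vs 'a' => differ
  Position 4: 'b' vs 'b' => same
  Position 5: 'c' vs 'c' => same
Total differences (Hamming distance): 3

3


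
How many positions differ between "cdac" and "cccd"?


Comparing "cdac" and "cccd" position by position:
  Position 0: 'c' vs 'c' => same
  Position 1: 'd' vs 'c' => DIFFER
  Position 2: 'a' vs 'c' => DIFFER
  Position 3: 'c' vs 'd' => DIFFER
Positions that differ: 3

3


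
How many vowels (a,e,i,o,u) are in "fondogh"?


Input: fondogh
Checking each character:
  'f' at position 0: consonant
  'o' at position 1: vowel (running total: 1)
  'n' at position 2: consonant
  'd' at position 3: consonant
  'o' at position 4: vowel (running total: 2)
  'g' at position 5: consonant
  'h' at position 6: consonant
Total vowels: 2

2


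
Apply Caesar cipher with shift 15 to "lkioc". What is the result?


Caesar cipher: shift "lkioc" by 15
  'l' (pos 11) + 15 = pos 0 = 'a'
  'k' (pos 10) + 15 = pos 25 = 'z'
  'i' (pos 8) + 15 = pos 23 = 'x'
  'o' (pos 14) + 15 = pos 3 = 'd'
  'c' (pos 2) + 15 = pos 17 = 'r'
Result: azxdr

azxdr


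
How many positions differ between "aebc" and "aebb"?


Comparing "aebc" and "aebb" position by position:
  Position 0: 'a' vs 'a' => same
  Position 1: 'e' vs 'e' => same
  Position 2: 'b' vs 'b' => same
  Position 3: 'c' vs 'b' => DIFFER
Positions that differ: 1

1


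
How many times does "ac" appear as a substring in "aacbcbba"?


Searching for "ac" in "aacbcbba"
Scanning each position:
  Position 0: "aa" => no
  Position 1: "ac" => MATCH
  Position 2: "cb" => no
  Position 3: "bc" => no
  Position 4: "cb" => no
  Position 5: "bb" => no
  Position 6: "ba" => no
Total occurrences: 1

1


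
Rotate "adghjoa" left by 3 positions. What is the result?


Input: "adghjoa", rotate left by 3
First 3 characters: "adg"
Remaining characters: "hjoa"
Concatenate remaining + first: "hjoa" + "adg" = "hjoaadg"

hjoaadg


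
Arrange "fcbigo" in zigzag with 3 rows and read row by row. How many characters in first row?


Zigzag "fcbigo" into 3 rows:
Placing characters:
  'f' => row 0
  'c' => row 1
  'b' => row 2
  'i' => row 1
  'g' => row 0
  'o' => row 1
Rows:
  Row 0: "fg"
  Row 1: "cio"
  Row 2: "b"
First row length: 2

2


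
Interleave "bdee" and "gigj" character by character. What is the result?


Interleaving "bdee" and "gigj":
  Position 0: 'b' from first, 'g' from second => "bg"
  Position 1: 'd' from first, 'i' from second => "di"
  Position 2: 'e' from first, 'g' from second => "eg"
  Position 3: 'e' from first, 'j' from second => "ej"
Result: bgdiegej

bgdiegej


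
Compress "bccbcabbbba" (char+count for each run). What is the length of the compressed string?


Input: bccbcabbbba
Runs:
  'b' x 1 => "b1"
  'c' x 2 => "c2"
  'b' x 1 => "b1"
  'c' x 1 => "c1"
  'a' x 1 => "a1"
  'b' x 4 => "b4"
  'a' x 1 => "a1"
Compressed: "b1c2b1c1a1b4a1"
Compressed length: 14

14


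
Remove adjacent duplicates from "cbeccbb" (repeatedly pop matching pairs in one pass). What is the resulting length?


Input: cbeccbb
Stack-based adjacent duplicate removal:
  Read 'c': push. Stack: c
  Read 'b': push. Stack: cb
  Read 'e': push. Stack: cbe
  Read 'c': push. Stack: cbec
  Read 'c': matches stack top 'c' => pop. Stack: cbe
  Read 'b': push. Stack: cbeb
  Read 'b': matches stack top 'b' => pop. Stack: cbe
Final stack: "cbe" (length 3)

3


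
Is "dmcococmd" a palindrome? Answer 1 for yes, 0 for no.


Input: dmcococmd
Reversed: dmcococmd
  Compare pos 0 ('d') with pos 8 ('d'): match
  Compare pos 1 ('m') with pos 7 ('m'): match
  Compare pos 2 ('c') with pos 6 ('c'): match
  Compare pos 3 ('o') with pos 5 ('o'): match
Result: palindrome

1


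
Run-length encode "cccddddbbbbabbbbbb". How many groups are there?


Input: cccddddbbbbabbbbbb
Scanning for consecutive runs:
  Group 1: 'c' x 3 (positions 0-2)
  Group 2: 'd' x 4 (positions 3-6)
  Group 3: 'b' x 4 (positions 7-10)
  Group 4: 'a' x 1 (positions 11-11)
  Group 5: 'b' x 6 (positions 12-17)
Total groups: 5

5


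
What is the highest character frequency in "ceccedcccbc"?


Input: ceccedcccbc
Character counts:
  'b': 1
  'c': 7
  'd': 1
  'e': 2
Maximum frequency: 7

7


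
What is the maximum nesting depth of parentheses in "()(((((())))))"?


Input: "()(((((())))))"
Tracking depth:
  Position 0 '(': depth becomes 1
  Position 1 ')': depth becomes 0
  Position 2 '(': depth becomes 1
  Position 3 '(': depth becomes 2
  Position 4 '(': depth becomes 3
  Position 5 '(': depth becomes 4
  Position 6 '(': depth becomes 5
  Position 7 '(': depth becomes 6
  Position 8 ')': depth becomes 5
  Position 9 ')': depth becomes 4
  Position 10 ')': depth becomes 3
  Position 11 ')': depth becomes 2
  Position 12 ')': depth becomes 1
  Position 13 ')': depth becomes 0
Maximum depth reached: 6

6


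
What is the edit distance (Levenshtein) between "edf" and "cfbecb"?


Computing edit distance: "edf" -> "cfbecb"
DP table:
           c    f    b    e    c    b
      0    1    2    3    4    5    6
  e   1    1    2    3    3    4    5
  d   2    2    2    3    4    4    5
  f   3    3    2    3    4    5    5
Edit distance = dp[3][6] = 5

5


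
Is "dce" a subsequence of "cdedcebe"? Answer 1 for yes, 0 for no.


Check if "dce" is a subsequence of "cdedcebe"
Greedy scan:
  Position 0 ('c'): no match needed
  Position 1 ('d'): matches sub[0] = 'd'
  Position 2 ('e'): no match needed
  Position 3 ('d'): no match needed
  Position 4 ('c'): matches sub[1] = 'c'
  Position 5 ('e'): matches sub[2] = 'e'
  Position 6 ('b'): no match needed
  Position 7 ('e'): no match needed
All 3 characters matched => is a subsequence

1


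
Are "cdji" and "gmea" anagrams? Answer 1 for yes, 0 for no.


Strings: "cdji", "gmea"
Sorted first:  cdij
Sorted second: aegm
Differ at position 0: 'c' vs 'a' => not anagrams

0


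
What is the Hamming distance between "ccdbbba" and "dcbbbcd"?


Comparing "ccdbbba" and "dcbbbcd" position by position:
  Position 0: 'c' vs 'd' => differ
  Position 1: 'c' vs 'c' => same
  Position 2: 'd' vs 'b' => differ
  Position 3: 'b' vs 'b' => same
  Position 4: 'b' vs 'b' => same
  Position 5: 'b' vs 'c' => differ
  Position 6: 'a' vs 'd' => differ
Total differences (Hamming distance): 4

4


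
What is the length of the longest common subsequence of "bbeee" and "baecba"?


LCS of "bbeee" and "baecba"
DP table:
           b    a    e    c    b    a
      0    0    0    0    0    0    0
  b   0    1    1    1    1    1    1
  b   0    1    1    1    1    2    2
  e   0    1    1    2    2    2    2
  e   0    1    1    2    2    2    2
  e   0    1    1    2    2    2    2
LCS length = dp[5][6] = 2

2


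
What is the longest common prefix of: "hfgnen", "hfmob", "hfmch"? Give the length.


Words: hfgnen, hfmob, hfmch
  Position 0: all 'h' => match
  Position 1: all 'f' => match
  Position 2: ('g', 'm', 'm') => mismatch, stop
LCP = "hf" (length 2)

2


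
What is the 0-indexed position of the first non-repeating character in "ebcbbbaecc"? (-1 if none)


Input: ebcbbbaecc
Character frequencies:
  'a': 1
  'b': 4
  'c': 3
  'e': 2
Scanning left to right for freq == 1:
  Position 0 ('e'): freq=2, skip
  Position 1 ('b'): freq=4, skip
  Position 2 ('c'): freq=3, skip
  Position 3 ('b'): freq=4, skip
  Position 4 ('b'): freq=4, skip
  Position 5 ('b'): freq=4, skip
  Position 6 ('a'): unique! => answer = 6

6


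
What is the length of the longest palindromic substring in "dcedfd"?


Input: "dcedfd"
Checking substrings for palindromes:
  [3:6] "dfd" (len 3) => palindrome
Longest palindromic substring: "dfd" with length 3

3


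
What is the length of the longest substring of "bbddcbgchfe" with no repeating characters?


Input: "bbddcbgchfe"
Sliding window (track last position of each char):
  Position 0 ('b'): window [0,0] length 1 -- new best
  Position 1 ('b'): repeat (last at 0), move window start to 1
  Position 1 ('b'): window [1,1] length 1
  Position 2 ('d'): window [1,2] length 2 -- new best
  Position 3 ('d'): repeat (last at 2), move window start to 3
  Position 3 ('d'): window [3,3] length 1
  Position 4 ('c'): window [3,4] length 2
  Position 5 ('b'): window [3,5] length 3 -- new best
  Position 6 ('g'): window [3,6] length 4 -- new best
  Position 7 ('c'): repeat (last at 4), move window start to 5
  Position 7 ('c'): window [5,7] length 3
  Position 8 ('h'): window [5,8] length 4
  Position 9 ('f'): window [5,9] length 5 -- new best
  Position 10 ('e'): window [5,10] length 6 -- new best
Longest substring with no repeats: "bgchfe" with length 6

6
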